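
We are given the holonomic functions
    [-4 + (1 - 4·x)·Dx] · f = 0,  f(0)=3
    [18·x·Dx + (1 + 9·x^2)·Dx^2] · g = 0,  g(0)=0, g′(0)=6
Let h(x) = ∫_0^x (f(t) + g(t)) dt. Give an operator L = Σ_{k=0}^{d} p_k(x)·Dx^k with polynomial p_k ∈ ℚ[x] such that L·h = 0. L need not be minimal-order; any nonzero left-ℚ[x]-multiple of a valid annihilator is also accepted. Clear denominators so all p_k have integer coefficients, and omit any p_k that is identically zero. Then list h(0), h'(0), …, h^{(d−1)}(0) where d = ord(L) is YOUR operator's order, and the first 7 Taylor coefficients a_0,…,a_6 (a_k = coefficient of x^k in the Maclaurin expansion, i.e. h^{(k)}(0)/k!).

L = (-72 + 1152·x + 1944·x^2)·Dx^2 + (57 - 72·x + 765·x^2 + 1944·x^3)·Dx^3 + (-4 + 7·x + 63·x^3 + 324·x^4)·Dx^4  (order 4).
h: a_k = 0, 3, 9, 16, 87/2, 768/5, 2641/5, …
ICs: h(0) = 0, h′(0) = 3, h′′(0) = 18, h′′′(0) = 96.

f: a_k = 3, 12, 48, 192, 768, 3072, 12288, …
g: a_k = 0, 6, 0, -18, 0, 486/5, 0, …
Sum ⇒ L₀ = lclm(L_f,L_g) in ℚ(x)⟨Dx⟩.
Integrate: L := L₀·Dx.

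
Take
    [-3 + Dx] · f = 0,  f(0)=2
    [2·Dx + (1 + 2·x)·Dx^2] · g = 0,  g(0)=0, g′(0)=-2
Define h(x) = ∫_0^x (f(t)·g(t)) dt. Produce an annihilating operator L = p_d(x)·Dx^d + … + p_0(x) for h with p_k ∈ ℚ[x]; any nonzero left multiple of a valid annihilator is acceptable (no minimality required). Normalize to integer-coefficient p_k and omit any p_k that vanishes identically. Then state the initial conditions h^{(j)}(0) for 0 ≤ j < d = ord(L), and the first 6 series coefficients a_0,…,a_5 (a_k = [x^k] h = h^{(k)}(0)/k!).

f: a_k = 2, 6, 9, 9, 27/4, 81/20, …
g: a_k = 0, -2, 2, -8/3, 4, -32/5, …
Sym-product of L_f,L_g gives L₀ (≤ ord 2).
h=∫₀ˣh₀: take L = L₀·Dx.
L = (3 + 18·x)·Dx + (-4 - 12·x)·Dx^2 + (1 + 2·x)·Dx^3  (order 3).
h: a_k = 0, 0, -2, -8/3, -17/6, -8/5, …
ICs: h(0) = 0, h′(0) = 0, h′′(0) = -4.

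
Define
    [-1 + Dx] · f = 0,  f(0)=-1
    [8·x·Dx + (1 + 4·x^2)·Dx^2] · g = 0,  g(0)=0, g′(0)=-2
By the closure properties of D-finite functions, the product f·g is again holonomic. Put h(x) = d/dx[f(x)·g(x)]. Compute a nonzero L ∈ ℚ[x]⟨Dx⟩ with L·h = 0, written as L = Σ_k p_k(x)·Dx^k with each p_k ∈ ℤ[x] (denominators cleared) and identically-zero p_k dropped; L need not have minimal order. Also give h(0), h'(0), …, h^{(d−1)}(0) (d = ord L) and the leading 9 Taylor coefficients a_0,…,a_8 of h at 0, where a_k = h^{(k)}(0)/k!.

L = (-7 - 16·x + 104·x^2 - 64·x^3 + 16·x^4) + (6 + 24·x - 112·x^2 + 96·x^3 - 32·x^4)·Dx + (1 - 8·x + 8·x^2 - 32·x^3 + 16·x^4)·Dx^2  (order 2).
h: a_k = 2, 4, -5, -28/3, 103/4, 215/6, -12763/120, -43447/315, 2903587/6720, …
ICs: h(0) = 2, h′(0) = 4.

f: a_k = -1, -1, -1/2, -1/6, -1/24, -1/120, -1/720, -1/5040, -1/40320, …
g: a_k = 0, -2, 0, 8/3, 0, -32/5, 0, 128/7, 0, …
f·g: L₀ = L_f ⊗_s L_g, ord ≤ 1·2.
Derive L from L₀ (diff closure).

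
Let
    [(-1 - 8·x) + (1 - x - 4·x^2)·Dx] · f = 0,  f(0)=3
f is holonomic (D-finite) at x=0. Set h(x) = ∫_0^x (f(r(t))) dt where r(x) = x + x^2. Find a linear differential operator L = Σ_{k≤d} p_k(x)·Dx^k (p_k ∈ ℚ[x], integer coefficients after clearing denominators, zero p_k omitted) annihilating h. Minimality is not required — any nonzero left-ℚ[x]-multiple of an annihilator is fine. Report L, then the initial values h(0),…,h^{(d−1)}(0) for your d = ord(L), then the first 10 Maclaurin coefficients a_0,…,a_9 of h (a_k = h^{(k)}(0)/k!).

f: a_k = 3, 3, 15, 27, 87, 195, 543, 1323, 3495, 8787, …
h₀=f(r): pull back L_f along r ⇒ L₀.
h=∫h₀ ⇒ L = L₀·Dx.
L = (1 + 10·x + 24·x^2 + 16·x^3)·Dx + (-1 + x + 5·x^2 + 8·x^3 + 4·x^4)·Dx^2  (order 2).
h: a_k = 0, 3, 3/2, 6, 57/4, 183/5, 104, 2067/7, 6879/8, 7646/3, …
ICs: h(0) = 0, h′(0) = 3.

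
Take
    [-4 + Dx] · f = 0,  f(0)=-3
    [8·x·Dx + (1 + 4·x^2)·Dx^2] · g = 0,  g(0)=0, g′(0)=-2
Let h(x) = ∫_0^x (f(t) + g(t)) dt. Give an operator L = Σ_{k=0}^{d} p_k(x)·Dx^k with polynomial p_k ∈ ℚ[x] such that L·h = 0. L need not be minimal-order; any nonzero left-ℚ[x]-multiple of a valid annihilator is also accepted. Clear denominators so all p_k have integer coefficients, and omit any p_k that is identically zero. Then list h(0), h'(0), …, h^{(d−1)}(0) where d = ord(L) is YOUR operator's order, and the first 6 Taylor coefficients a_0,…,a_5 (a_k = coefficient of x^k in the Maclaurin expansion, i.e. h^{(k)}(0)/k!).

L = (8 - 32·x - 96·x^2 - 128·x^3)·Dx^2 + (-6 - 8·x^2 - 64·x^4)·Dx^3 + (1 + 2·x + 8·x^2 + 8·x^3 + 16·x^4)·Dx^4  (order 4).
h: a_k = 0, -3, -7, -8, -22/3, -32/5, …
ICs: h(0) = 0, h′(0) = -3, h′′(0) = -14, h′′′(0) = -48.

f: a_k = -3, -12, -24, -32, -32, -128/5, …
g: a_k = 0, -2, 0, 8/3, 0, -32/5, …
Weyl lclm of L_f,L_g ⇒ L₀ (ord ≤ 3).
h=∫₀ˣh₀: take L = L₀·Dx.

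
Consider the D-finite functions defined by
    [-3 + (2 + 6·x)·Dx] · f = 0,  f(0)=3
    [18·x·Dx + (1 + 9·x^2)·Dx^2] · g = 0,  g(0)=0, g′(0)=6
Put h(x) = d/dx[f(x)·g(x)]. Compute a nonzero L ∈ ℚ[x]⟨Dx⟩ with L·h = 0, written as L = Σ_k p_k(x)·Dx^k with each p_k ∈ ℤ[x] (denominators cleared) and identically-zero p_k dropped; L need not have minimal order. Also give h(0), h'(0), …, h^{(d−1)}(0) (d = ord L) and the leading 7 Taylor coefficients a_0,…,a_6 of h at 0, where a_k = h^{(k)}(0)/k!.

L = (15 + 360·x + 54·x^2 - 1944·x^3 - 729·x^4) + (28 + 252·x + 648·x^2 - 1512·x^3 - 6804·x^4 - 2916·x^5)·Dx + (4 + 8·x - 36·x^2 - 144·x^3 - 756·x^4 - 1944·x^5 - 972·x^6)·Dx^2  (order 2).
h: a_k = 18, 54, -891/4, -405/2, 94527/64, 894483/320, -41231511/2560, …
ICs: h(0) = 18, h′(0) = 54.

f: a_k = 3, 9/2, -27/8, 81/16, -1215/128, 5103/256, -45927/1024, …
g: a_k = 0, 6, 0, -18, 0, 486/5, 0, …
f·g: L₀ = L_f ⊗_s L_g, ord ≤ 1·2.
Differentiate: ansatz ord ≤ ord L₀ ⇒ L.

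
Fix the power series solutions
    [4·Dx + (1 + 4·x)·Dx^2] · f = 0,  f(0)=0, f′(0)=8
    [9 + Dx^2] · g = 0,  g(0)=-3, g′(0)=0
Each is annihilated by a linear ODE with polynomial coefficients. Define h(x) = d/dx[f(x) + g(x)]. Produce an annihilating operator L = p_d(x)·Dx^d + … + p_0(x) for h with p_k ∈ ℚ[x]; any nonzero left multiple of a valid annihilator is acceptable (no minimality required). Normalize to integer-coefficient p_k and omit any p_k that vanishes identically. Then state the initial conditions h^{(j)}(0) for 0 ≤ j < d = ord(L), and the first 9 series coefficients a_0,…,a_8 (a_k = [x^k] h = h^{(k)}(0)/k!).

f: a_k = 0, 8, -16, 128/3, -128, 2048/5, -4096/3, 32768/7, -16384, …
g: a_k = -3, 0, 27/2, 0, -81/8, 0, 243/80, 0, -2187/4480, …
f+g: L₀ = lclm(L_f,L_g), ord ≤ 2+2.
h=h₀': d/dx-closure on L₀ ⇒ L.
L = (3780 + 2592·x + 5184·x^2) + (369 + 2124·x + 3888·x^2 + 5184·x^3)·Dx + (420 + 288·x + 576·x^2)·Dx^2 + (41 + 236·x + 432·x^2 + 576·x^3)·Dx^3  (order 3).
h: a_k = 8, -5, 128, -1105/2, 2048, -326951/40, 32768, -73402507/560, 524288, …
ICs: h(0) = 8, h′(0) = -5, h′′(0) = 256.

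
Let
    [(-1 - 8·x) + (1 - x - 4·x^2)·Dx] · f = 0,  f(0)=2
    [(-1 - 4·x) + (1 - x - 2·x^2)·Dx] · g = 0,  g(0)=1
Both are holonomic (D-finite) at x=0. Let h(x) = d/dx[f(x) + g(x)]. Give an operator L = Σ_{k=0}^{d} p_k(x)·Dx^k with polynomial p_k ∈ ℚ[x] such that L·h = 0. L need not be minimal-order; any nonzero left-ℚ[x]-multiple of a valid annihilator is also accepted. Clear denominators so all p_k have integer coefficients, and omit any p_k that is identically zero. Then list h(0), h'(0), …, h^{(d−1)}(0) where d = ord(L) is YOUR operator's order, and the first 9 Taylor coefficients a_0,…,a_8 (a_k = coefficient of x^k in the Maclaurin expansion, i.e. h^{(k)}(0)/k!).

L = (-6 - 336·x - 480·x^2 - 1824·x^3 - 3864·x^4 - 6528·x^5 + 2304·x^6) + (6 + 66·x + 156·x^2 + 168·x^3 + 162·x^4 - 3768·x^5 - 3456·x^6 + 1536·x^7)·Dx + (-1 + 2·x - 13·x^2 - 28·x^3 + 222·x^4 + 134·x^5 - 612·x^6 - 320·x^7 + 192·x^8)·Dx^2  (order 2).
h: a_k = 3, 26, 69, 276, 755, 2430, 6769, 20008, 55791, …
ICs: h(0) = 3, h′(0) = 26.

f: a_k = 2, 2, 10, 18, 58, 130, 362, 882, 2330, …
g: a_k = 1, 1, 3, 5, 11, 21, 43, 85, 171, …
Weyl lclm of L_f,L_g ⇒ L₀ (ord ≤ 2).
h₀' ⇒ L via d/dx closure of L₀.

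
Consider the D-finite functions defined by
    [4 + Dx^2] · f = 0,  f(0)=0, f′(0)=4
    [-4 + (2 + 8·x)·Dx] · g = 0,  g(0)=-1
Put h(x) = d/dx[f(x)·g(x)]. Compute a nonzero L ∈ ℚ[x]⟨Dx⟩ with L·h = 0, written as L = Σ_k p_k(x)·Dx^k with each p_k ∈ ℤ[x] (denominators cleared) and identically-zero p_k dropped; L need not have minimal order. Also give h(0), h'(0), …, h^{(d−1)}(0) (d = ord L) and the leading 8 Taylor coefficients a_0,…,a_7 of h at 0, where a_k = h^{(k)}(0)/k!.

L = (8 + 96·x + 256·x^2 + 256·x^3 + 256·x^4) + (2 - 48·x^2 - 64·x^3)·Dx + (1 + 10·x + 36·x^2 + 64·x^3 + 64·x^4)·Dx^2  (order 2).
h: a_k = -4, -16, 32, -128/3, 512/3, -3072/5, 97792/45, -495616/63, …
ICs: h(0) = -4, h′(0) = -16.

f: a_k = 0, 4, 0, -8/3, 0, 8/15, 0, -16/315, …
g: a_k = -1, -2, 2, -4, 10, -28, 84, -264, …
f·g: L₀ = L_f ⊗_s L_g, ord ≤ 2·1.
Differentiate: ansatz ord ≤ ord L₀ ⇒ L.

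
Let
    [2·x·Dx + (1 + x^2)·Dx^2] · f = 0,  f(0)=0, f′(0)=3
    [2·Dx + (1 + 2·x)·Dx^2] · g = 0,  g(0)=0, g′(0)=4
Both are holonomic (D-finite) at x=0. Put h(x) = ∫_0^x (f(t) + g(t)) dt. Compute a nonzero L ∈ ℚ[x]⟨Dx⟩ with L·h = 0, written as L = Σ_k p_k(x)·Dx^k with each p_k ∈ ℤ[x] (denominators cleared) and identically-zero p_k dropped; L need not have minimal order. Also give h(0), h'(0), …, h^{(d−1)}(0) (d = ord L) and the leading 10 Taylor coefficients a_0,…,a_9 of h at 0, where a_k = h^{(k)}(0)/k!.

f: a_k = 0, 3, 0, -1, 0, 3/5, 0, -3/7, 0, 1/3, …
g: a_k = 0, 4, -4, 16/3, -8, 64/5, -64/3, 256/7, -64, 1024/9, …
f+g: L₀ = lclm(L_f,L_g), ord ≤ 2+2.
Integrate: L := L₀·Dx.
L = (-2 - 12·x + 6·x^2 + 4·x^3)·Dx^2 + (-5 - 4·x - 9·x^2 + 12·x^3 + 8·x^4)·Dx^3 + (-1 - x + 2·x^2 + x^3 + 3·x^4 + 2·x^5)·Dx^4  (order 4).
h: a_k = 0, 0, 7/2, -4/3, 13/12, -8/5, 67/30, -64/21, 253/56, -64/9, …
ICs: h(0) = 0, h′(0) = 0, h′′(0) = 7, h′′′(0) = -8.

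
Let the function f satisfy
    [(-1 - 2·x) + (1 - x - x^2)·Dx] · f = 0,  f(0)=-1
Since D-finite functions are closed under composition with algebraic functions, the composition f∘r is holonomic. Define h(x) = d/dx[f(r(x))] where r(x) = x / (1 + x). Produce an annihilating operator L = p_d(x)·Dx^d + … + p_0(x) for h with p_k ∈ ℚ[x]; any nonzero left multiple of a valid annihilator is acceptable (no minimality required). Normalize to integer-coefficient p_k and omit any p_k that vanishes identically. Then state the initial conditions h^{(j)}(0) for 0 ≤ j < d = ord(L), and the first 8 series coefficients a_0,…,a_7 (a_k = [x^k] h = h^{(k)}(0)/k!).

f: a_k = -1, -1, -2, -3, -5, -8, -13, -21, …
f∘r: x↦r, Dx↦Dx/r' in L_f ⇒ L₀.
h=h₀': d/dx-closure on L₀ ⇒ L.
L = (2 + 6·x + 12·x^2 + 6·x^3) + (-1 - 5·x - 6·x^2 + x^3 + 3·x^4)·Dx  (order 1).
h: a_k = -1, -2, 0, -4, 5, -12, 21, -40, …
ICs: h(0) = -1.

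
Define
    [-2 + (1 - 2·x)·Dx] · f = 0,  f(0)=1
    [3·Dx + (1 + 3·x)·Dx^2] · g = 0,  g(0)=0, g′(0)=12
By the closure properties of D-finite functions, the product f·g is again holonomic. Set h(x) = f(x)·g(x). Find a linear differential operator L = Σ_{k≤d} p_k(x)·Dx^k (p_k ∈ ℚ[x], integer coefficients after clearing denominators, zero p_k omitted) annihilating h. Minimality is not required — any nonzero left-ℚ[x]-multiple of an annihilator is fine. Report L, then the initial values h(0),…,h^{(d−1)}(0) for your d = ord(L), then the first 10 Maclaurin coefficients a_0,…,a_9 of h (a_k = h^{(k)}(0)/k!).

L = 6 + (1 + 18·x)·Dx + (-1 - x + 6·x^2)·Dx^2  (order 2).
h: a_k = 0, 12, 6, 48, 15, 1122/5, -186/5, 41136/35, -65091/70, 241089/35, …
ICs: h(0) = 0, h′(0) = 12.

f: a_k = 1, 2, 4, 8, 16, 32, 64, 128, 256, 512, …
g: a_k = 0, 12, -18, 36, -81, 972/5, -486, 8748/7, -6561/2, 8748, …
f·g: L₀ = L_f ⊗_s L_g, ord ≤ 1·2.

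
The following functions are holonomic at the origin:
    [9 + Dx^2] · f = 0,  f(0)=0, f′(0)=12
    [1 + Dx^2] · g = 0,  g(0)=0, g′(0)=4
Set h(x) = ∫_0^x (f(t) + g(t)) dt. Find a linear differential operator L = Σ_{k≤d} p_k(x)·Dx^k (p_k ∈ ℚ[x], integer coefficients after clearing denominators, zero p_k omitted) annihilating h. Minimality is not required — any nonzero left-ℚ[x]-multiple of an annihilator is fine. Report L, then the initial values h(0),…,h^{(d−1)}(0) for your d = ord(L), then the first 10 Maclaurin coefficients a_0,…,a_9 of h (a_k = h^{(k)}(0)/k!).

f: a_k = 0, 12, 0, -18, 0, 81/10, 0, -243/140, 0, 243/1120, …
g: a_k = 0, 4, 0, -2/3, 0, 1/30, 0, -1/1260, 0, 1/90720, …
L₀ := lclm(L_f,L_g); ord L₀ ≤ 2+2.
∫: right-multiply L₀ by Dx.
L = 9·Dx + 10·Dx^3 + Dx^5  (order 5).
h: a_k = 0, 0, 8, 0, -14/3, 0, 61/45, 0, -547/2520, 0, …
ICs: h(0) = 0, h′(0) = 0, h′′(0) = 16, h′′′(0) = 0, h′′′′(0) = -112.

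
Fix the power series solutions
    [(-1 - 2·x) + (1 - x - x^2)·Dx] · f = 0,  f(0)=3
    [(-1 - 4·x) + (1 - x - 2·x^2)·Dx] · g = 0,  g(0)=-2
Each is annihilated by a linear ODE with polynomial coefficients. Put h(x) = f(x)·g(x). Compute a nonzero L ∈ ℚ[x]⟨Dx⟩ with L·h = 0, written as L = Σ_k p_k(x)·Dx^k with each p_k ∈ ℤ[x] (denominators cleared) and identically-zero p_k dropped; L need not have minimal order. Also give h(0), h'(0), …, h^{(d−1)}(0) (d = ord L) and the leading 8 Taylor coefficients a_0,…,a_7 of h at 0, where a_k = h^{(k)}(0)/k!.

L = (-2 - 4·x + 9·x^2 + 8·x^3) + (1 - 2·x - 2·x^2 + 3·x^3 + 2·x^4)·Dx  (order 1).
h: a_k = -6, -12, -36, -78, -180, -384, -822, -1716, …
ICs: h(0) = -6.

f: a_k = 3, 3, 6, 9, 15, 24, 39, 63, …
g: a_k = -2, -2, -6, -10, -22, -42, -86, -170, …
f·g: L₀ = L_f ⊗_s L_g, ord ≤ 1·1.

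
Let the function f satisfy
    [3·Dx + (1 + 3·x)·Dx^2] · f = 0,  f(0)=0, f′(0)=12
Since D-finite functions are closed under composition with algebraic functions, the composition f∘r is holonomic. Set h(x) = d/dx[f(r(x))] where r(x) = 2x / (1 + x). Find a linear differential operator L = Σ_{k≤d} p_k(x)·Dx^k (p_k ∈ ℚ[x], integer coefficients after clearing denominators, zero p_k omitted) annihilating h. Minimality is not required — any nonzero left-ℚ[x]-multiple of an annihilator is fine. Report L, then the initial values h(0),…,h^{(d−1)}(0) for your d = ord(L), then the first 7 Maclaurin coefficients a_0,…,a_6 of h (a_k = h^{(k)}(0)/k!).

L = (8 + 14·x) + (1 + 8·x + 7·x^2)·Dx  (order 1).
h: a_k = 24, -192, 1368, -9600, 67224, -470592, 3294168, …
ICs: h(0) = 24.

f: a_k = 0, 12, -18, 36, -81, 972/5, -486, …
h₀=f(r): pull back L_f along r ⇒ L₀.
h=h₀': d/dx-closure on L₀ ⇒ L.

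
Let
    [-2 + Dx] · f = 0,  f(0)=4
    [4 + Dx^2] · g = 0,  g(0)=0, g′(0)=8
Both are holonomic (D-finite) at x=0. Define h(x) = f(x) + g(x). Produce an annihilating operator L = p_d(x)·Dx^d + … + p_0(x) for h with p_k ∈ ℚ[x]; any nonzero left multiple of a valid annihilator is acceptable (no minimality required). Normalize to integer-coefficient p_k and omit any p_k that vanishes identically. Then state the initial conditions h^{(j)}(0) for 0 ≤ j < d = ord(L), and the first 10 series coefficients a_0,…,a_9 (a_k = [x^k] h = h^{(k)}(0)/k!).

L = -8 + 4·Dx - 2·Dx^2 + Dx^3  (order 3).
h: a_k = 4, 16, 8, 0, 8/3, 32/15, 16/45, 0, 8/315, 32/2835, …
ICs: h(0) = 4, h′(0) = 16, h′′(0) = 16.

f: a_k = 4, 8, 8, 16/3, 8/3, 16/15, 16/45, 32/315, 8/315, 16/2835, …
g: a_k = 0, 8, 0, -16/3, 0, 16/15, 0, -32/315, 0, 16/2835, …
Weyl lclm of L_f,L_g ⇒ L₀ (ord ≤ 3).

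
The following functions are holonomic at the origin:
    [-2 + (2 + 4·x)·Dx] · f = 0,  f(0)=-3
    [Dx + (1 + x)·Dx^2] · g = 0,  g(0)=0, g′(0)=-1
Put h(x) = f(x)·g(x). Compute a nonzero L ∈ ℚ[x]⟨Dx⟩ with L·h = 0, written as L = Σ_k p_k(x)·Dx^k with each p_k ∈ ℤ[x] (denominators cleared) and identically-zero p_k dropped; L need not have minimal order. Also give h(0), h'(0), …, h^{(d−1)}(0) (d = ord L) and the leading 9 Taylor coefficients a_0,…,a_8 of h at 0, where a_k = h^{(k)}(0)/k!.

f: a_k = -3, -3, 3/2, -3/2, 15/8, -21/8, 63/16, -99/16, 1287/128, …
g: a_k = 0, -1, 1/2, -1/3, 1/4, -1/5, 1/6, -1/7, 1/8, …
Sym-product of L_f,L_g gives L₀ (≤ ord 2).
L = (2 + x) + (-1 - 2·x)·Dx + (1 + 5·x + 8·x^2 + 4·x^3)·Dx^2  (order 2).
h: a_k = 0, 3, 3/2, -2, 5/2, -131/40, 363/80, -927/140, 2829/280, …
ICs: h(0) = 0, h′(0) = 3.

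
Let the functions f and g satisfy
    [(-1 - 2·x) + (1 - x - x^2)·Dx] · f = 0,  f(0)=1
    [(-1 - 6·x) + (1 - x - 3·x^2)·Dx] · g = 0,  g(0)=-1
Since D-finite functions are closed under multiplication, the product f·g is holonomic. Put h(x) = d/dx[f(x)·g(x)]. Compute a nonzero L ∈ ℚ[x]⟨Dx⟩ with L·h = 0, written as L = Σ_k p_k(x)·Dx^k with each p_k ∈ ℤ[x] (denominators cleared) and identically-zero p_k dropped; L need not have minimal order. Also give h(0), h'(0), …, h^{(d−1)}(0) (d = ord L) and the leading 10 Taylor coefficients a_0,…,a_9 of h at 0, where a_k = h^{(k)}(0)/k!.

L = (7 + 6·x - 15·x^2 - 108·x^3 + 15·x^4 + 180·x^5 + 90·x^6) + (-1 - x + 15·x^2 - x^3 - 45·x^4 - 3·x^5 + 42·x^6 + 18·x^7)·Dx  (order 1).
h: a_k = -2, -14, -48, -168, -490, -1422, -3864, -10376, -27072, -69880, …
ICs: h(0) = -2.

f: a_k = 1, 1, 2, 3, 5, 8, 13, 21, 34, 55, …
g: a_k = -1, -1, -4, -7, -19, -40, -97, -217, -508, -1159, …
Product ⇒ symmetric product L₀, ord ≤ 1.
Derive L from L₀ (diff closure).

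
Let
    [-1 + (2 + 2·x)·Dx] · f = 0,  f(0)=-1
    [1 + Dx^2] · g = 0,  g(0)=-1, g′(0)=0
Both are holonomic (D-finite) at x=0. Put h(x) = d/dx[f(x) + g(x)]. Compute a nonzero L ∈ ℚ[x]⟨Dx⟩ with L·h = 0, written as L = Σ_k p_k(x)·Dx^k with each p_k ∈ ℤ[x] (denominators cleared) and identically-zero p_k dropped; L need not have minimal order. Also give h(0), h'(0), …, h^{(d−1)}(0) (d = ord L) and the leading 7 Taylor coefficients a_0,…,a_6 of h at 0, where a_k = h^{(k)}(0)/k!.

L = (-19 - 8·x - 4·x^2) + (-14 - 30·x - 24·x^2 - 8·x^3)·Dx + (-19 - 8·x - 4·x^2)·Dx^2 + (-14 - 30·x - 24·x^2 - 8·x^3)·Dx^3  (order 3).
h: a_k = -1/2, 5/4, -3/16, -1/96, -35/256, 1009/7680, -231/2048, …
ICs: h(0) = -1/2, h′(0) = 5/4, h′′(0) = -3/8.

f: a_k = -1, -1/2, 1/8, -1/16, 5/128, -7/256, 21/1024, …
g: a_k = -1, 0, 1/2, 0, -1/24, 0, 1/720, …
Weyl lclm of L_f,L_g ⇒ L₀ (ord ≤ 3).
h=h₀': d/dx-closure on L₀ ⇒ L.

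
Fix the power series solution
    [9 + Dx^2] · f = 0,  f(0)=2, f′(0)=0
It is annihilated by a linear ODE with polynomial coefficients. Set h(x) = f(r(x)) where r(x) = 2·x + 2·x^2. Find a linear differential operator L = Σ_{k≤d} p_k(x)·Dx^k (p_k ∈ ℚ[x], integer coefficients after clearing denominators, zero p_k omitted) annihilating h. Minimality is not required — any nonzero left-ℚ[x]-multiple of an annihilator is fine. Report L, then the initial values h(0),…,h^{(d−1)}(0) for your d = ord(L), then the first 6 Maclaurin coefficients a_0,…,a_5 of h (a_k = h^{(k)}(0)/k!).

L = (36 + 216·x + 432·x^2 + 288·x^3) - 2·Dx + (1 + 2·x)·Dx^2  (order 2).
h: a_k = 2, 0, -36, -72, 72, 432, …
ICs: h(0) = 2, h′(0) = 0.

f: a_k = 2, 0, -9, 0, 27/4, 0, …
L₀ from L_f via x↦r, Dx↦r'^{-1}Dx.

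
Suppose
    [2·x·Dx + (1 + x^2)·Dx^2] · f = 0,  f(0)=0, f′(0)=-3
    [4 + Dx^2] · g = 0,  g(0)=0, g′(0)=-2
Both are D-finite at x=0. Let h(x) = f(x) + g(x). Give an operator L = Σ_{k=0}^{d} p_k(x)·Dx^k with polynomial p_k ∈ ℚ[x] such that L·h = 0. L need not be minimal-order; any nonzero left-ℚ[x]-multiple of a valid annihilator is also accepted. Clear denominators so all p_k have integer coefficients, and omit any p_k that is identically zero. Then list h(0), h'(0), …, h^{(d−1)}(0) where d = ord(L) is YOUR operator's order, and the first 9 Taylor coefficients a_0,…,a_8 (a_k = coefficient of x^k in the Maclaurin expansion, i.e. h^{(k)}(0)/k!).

f: a_k = 0, -3, 0, 1, 0, -3/5, 0, 3/7, 0, …
g: a_k = 0, -2, 0, 4/3, 0, -4/15, 0, 8/315, 0, …
Sum ⇒ L₀ = lclm(L_f,L_g) in ℚ(x)⟨Dx⟩.
L = (-32·x + 80·x^3 + 16·x^5)·Dx + (4 + 32·x^2 + 36·x^4 + 8·x^6)·Dx^2 + (-8·x + 20·x^3 + 4·x^5)·Dx^3 + (1 + 8·x^2 + 9·x^4 + 2·x^6)·Dx^4  (order 4).
h: a_k = 0, -5, 0, 7/3, 0, -13/15, 0, 143/315, 0, …
ICs: h(0) = 0, h′(0) = -5, h′′(0) = 0, h′′′(0) = 14.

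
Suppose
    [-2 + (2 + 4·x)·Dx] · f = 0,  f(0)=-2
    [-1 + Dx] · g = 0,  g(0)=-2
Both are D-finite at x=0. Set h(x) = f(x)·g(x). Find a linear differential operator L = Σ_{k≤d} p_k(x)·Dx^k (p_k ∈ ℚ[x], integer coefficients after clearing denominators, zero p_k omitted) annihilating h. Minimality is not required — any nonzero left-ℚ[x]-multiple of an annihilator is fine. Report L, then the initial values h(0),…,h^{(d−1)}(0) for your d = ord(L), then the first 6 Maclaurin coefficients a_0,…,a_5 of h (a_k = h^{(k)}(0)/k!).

L = (-2 - 2·x) + (1 + 2·x)·Dx  (order 1).
h: a_k = 4, 8, 4, 8/3, -2/3, 28/15, …
ICs: h(0) = 4.

f: a_k = -2, -2, 1, -1, 5/4, -7/4, …
g: a_k = -2, -2, -1, -1/3, -1/12, -1/60, …
h₀=f·g: eliminate ⇒ L₀, order ≤ 1·1.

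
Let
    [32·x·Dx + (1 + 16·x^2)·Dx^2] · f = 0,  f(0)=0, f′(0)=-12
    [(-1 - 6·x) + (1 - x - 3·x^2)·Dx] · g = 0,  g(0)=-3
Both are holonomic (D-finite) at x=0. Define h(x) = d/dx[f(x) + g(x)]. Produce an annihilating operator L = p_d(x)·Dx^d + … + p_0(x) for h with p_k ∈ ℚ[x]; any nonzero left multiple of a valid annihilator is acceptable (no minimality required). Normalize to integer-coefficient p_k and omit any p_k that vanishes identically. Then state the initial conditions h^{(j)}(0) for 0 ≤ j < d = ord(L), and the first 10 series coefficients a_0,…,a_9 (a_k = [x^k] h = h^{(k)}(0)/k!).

f: a_k = 0, -12, 0, 64, 0, -3072/5, 0, 49152/7, 0, -262144/3, …
g: a_k = -3, -3, -12, -21, -57, -120, -291, -651, -1524, -3477, …
Weyl lclm of L_f,L_g ⇒ L₀ (ord ≤ 3).
Differentiate: ansatz ord ≤ ord L₀ ⇒ L.
L = (128 - 512·x - 10560·x^2 - 25344·x^3 - 95904·x^4 - 41472·x^6) + (-37 - 208·x + 206·x^2 - 1476·x^3 - 24336·x^4 - 66528·x^5 - 6912·x^6 - 41472·x^7)·Dx + (4 + 21·x + 198·x^2 + 90·x^3 + 1775·x^4 - 4080·x^5 - 6336·x^6 - 2304·x^7 - 6912·x^8)·Dx^2  (order 2).
h: a_k = -15, -24, 129, -228, -3672, -1746, 44595, -12192, -817725, -80490, …
ICs: h(0) = -15, h′(0) = -24.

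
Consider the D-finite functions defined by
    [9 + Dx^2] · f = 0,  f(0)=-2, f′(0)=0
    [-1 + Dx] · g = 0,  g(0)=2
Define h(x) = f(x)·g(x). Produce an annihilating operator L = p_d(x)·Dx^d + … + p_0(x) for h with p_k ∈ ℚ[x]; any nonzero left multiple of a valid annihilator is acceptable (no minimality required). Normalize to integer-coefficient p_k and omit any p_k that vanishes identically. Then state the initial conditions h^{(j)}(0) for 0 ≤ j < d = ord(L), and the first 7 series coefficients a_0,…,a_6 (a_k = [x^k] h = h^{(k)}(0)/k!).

f: a_k = -2, 0, 9, 0, -27/4, 0, 81/40, …
g: a_k = 2, 2, 1, 1/3, 1/12, 1/60, 1/360, …
Product ⇒ symmetric product L₀, ord ≤ 2.
L = 10 - 2·Dx + Dx^2  (order 2).
h: a_k = -4, -4, 16, 52/3, -14/3, -158/15, -88/45, …
ICs: h(0) = -4, h′(0) = -4.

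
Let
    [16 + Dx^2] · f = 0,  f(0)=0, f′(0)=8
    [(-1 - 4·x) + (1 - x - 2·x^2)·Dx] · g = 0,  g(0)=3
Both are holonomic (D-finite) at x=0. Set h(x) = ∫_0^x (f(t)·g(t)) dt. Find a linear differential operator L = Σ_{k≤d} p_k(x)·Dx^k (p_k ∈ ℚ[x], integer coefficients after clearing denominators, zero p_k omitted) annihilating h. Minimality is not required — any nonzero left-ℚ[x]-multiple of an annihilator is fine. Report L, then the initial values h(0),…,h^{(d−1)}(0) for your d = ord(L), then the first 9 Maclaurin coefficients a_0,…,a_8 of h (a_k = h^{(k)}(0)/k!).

f: a_k = 0, 8, 0, -64/3, 0, 256/15, 0, -2048/315, 0, …
g: a_k = 3, 3, 9, 15, 33, 63, 129, 255, 513, …
Sym-product of L_f,L_g gives L₀ (≤ ord 2).
Integrate: L := L₀·Dx.
L = (-12 + 16·x + 32·x^2)·Dx + (2 + 8·x)·Dx^2 + (-1 + x + 2·x^2)·Dx^3  (order 3).
h: a_k = 0, 0, 12, 8, 2, 56/5, 308/15, 168/5, 1213/21, …
ICs: h(0) = 0, h′(0) = 0, h′′(0) = 24.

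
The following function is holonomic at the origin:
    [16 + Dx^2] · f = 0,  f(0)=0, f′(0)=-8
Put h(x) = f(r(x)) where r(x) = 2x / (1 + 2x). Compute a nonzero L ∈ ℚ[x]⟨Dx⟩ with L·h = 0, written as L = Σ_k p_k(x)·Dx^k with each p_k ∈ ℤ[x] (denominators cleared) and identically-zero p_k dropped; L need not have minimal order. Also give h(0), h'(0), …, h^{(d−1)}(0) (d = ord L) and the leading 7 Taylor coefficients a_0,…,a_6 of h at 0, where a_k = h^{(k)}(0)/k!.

f: a_k = 0, -8, 0, 64/3, 0, -256/15, 0, …
f∘r: x↦r, Dx↦Dx/r' in L_f ⇒ L₀.
L = 64 + (4 + 24·x + 48·x^2 + 32·x^3)·Dx + (1 + 8·x + 24·x^2 + 32·x^3 + 16·x^4)·Dx^2  (order 2).
h: a_k = 0, -16, 32, 320/3, -896, 49408/15, -7680, …
ICs: h(0) = 0, h′(0) = -16.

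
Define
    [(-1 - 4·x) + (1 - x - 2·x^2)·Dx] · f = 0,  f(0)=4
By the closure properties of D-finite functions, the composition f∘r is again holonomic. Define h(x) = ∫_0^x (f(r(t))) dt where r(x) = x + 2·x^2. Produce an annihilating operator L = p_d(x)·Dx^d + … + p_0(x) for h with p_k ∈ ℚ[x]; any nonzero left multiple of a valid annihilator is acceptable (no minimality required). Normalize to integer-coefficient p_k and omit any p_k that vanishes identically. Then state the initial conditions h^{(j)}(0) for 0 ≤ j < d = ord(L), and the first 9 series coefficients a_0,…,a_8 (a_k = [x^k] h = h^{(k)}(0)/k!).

L = (1 + 8·x + 24·x^2 + 32·x^3)·Dx + (-1 + x + 4·x^2 + 8·x^3 + 8·x^4)·Dx^2  (order 2).
h: a_k = 0, 4, 2, 20/3, 17, 212/5, 338/3, 2228/7, 1793/2, …
ICs: h(0) = 0, h′(0) = 4.

f: a_k = 4, 4, 12, 20, 44, 84, 172, 340, 684, …
Substitute x→r, Dx→(1/r')Dx; clear ⇒ L₀.
h=∫₀ˣh₀: take L = L₀·Dx.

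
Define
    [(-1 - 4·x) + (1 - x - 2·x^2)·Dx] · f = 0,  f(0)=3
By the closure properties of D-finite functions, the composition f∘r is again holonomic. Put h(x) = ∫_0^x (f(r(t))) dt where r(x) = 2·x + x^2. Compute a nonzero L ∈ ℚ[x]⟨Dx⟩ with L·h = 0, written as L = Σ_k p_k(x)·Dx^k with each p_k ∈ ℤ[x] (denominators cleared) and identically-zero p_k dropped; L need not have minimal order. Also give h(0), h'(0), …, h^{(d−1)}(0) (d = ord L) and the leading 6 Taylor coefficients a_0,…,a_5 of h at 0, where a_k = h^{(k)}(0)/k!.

L = (2 + 16·x + 8·x^2)·Dx + (-1 + 3·x + 6·x^2 + 2·x^3)·Dx^2  (order 2).
h: a_k = 0, 3, 3, 13, 39, 717/5, …
ICs: h(0) = 0, h′(0) = 3.

f: a_k = 3, 3, 9, 15, 33, 63, …
h₀=f(r): pull back L_f along r ⇒ L₀.
h=∫h₀ ⇒ L = L₀·Dx.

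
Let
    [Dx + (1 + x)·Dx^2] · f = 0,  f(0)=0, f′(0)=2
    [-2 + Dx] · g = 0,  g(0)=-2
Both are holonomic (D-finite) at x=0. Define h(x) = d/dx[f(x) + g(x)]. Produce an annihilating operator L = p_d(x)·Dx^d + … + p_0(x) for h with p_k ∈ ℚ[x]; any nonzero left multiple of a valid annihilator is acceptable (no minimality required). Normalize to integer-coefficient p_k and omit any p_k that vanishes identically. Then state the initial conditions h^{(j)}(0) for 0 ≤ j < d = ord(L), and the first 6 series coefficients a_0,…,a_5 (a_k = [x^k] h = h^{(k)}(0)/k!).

f: a_k = 0, 2, -1, 2/3, -1/2, 2/5, …
g: a_k = -2, -4, -4, -8/3, -4/3, -8/15, …
f+g: L₀ = lclm(L_f,L_g), ord ≤ 2+1.
Differentiate: ansatz ord ≤ ord L₀ ⇒ L.
L = (-8 - 4·x) + (-2 - 8·x - 4·x^2)·Dx + (3 + 5·x + 2·x^2)·Dx^2  (order 2).
h: a_k = -2, -10, -6, -22/3, -2/3, -46/15, …
ICs: h(0) = -2, h′(0) = -10.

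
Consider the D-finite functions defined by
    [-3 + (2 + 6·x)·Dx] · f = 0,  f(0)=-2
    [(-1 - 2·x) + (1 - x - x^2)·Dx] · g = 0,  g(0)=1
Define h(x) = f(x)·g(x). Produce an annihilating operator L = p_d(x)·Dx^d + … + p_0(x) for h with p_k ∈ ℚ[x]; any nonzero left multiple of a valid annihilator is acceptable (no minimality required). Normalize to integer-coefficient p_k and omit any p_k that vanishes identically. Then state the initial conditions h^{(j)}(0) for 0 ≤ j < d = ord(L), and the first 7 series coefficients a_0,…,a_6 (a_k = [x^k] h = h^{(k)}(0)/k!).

f: a_k = -2, -3, 9/4, -27/8, 405/64, -1701/128, 15309/512, …
g: a_k = 1, 1, 2, 3, 5, 8, 13, …
Sym-product of L_f,L_g gives L₀ (≤ ord 1).
L = (5 + 7·x + 9·x^2) + (-2 - 4·x + 8·x^2 + 6·x^3)·Dx  (order 1).
h: a_k = -2, -5, -19/4, -105/8, -739/64, -4859/128, -10039/512, …
ICs: h(0) = -2.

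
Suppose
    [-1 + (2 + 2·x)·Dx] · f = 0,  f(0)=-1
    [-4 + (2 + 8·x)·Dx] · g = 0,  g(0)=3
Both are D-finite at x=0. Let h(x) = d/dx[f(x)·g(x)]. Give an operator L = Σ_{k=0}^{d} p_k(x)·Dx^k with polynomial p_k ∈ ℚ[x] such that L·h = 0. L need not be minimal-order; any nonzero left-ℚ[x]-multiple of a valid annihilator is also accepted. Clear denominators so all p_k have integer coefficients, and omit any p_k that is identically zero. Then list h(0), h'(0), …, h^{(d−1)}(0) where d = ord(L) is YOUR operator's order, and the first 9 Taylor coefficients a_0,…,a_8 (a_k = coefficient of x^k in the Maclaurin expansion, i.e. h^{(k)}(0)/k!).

f: a_k = -1, -1/2, 1/8, -1/16, 5/128, -7/256, 21/1024, -33/2048, 429/32768, …
g: a_k = 3, 6, -6, 12, -30, 84, -252, 792, -2574, …
Sym-product of L_f,L_g gives L₀ (≤ ord 1).
h=h₀': d/dx-closure on L₀ ⇒ L.
L = -9 + (-10 - 66·x - 120·x^2 - 64·x^3)·Dx  (order 1).
h: a_k = -15/2, 27/4, -405/16, 2943/32, -85725/256, 630261/512, -9360225/2048, 70109415/4096, -4231255725/65536, …
ICs: h(0) = -15/2.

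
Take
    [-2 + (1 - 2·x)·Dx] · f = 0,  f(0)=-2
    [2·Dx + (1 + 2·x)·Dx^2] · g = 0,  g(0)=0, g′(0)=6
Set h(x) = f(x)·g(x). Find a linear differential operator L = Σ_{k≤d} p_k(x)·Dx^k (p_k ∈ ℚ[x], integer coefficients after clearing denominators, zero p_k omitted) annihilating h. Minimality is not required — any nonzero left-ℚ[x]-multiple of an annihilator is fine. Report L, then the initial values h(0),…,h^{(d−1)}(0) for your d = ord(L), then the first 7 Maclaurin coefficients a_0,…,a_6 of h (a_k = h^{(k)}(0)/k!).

L = 4 + (2 + 12·x)·Dx + (-1 + 4·x^2)·Dx^2  (order 2).
h: a_k = 0, -12, -12, -40, -56, -752/5, -1184/5, …
ICs: h(0) = 0, h′(0) = -12.

f: a_k = -2, -4, -8, -16, -32, -64, -128, …
g: a_k = 0, 6, -6, 8, -12, 96/5, -32, …
L₀ := L_f ⊗_s L_g (sym. prod.), ord ≤ 2.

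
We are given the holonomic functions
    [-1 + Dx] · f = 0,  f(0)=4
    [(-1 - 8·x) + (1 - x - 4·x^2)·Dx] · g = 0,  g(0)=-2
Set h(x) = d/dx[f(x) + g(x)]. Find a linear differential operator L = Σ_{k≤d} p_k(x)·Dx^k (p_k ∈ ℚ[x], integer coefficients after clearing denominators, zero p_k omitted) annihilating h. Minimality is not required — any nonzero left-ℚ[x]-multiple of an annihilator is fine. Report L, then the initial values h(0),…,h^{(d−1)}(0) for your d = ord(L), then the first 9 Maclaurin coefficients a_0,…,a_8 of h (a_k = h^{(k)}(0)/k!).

L = (44 + 466·x + 544·x^2 + 1728·x^3 + 384·x^4) + (-53 - 474·x - 599·x^2 - 1584·x^3 + 80·x^4 + 128·x^5)·Dx + (9 + 8·x + 55·x^2 - 144·x^3 - 464·x^4 - 128·x^5)·Dx^2  (order 2).
h: a_k = 2, -16, -52, -694/3, -3899/6, -65159/30, -1111319/180, -23486399/1260, -531437759/10080, …
ICs: h(0) = 2, h′(0) = -16.

f: a_k = 4, 4, 2, 2/3, 1/6, 1/30, 1/180, 1/1260, 1/10080, …
g: a_k = -2, -2, -10, -18, -58, -130, -362, -882, -2330, …
Weyl lclm of L_f,L_g ⇒ L₀ (ord ≤ 2).
h₀' ⇒ L via d/dx closure of L₀.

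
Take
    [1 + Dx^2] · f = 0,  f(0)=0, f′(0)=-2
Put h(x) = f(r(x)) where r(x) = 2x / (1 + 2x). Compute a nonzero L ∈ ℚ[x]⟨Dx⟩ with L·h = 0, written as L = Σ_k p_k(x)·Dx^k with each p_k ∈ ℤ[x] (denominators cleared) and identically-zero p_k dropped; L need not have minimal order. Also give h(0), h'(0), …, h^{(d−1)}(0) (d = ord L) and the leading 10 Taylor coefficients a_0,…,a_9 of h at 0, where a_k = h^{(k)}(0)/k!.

L = 4 + (4 + 24·x + 48·x^2 + 32·x^3)·Dx + (1 + 8·x + 24·x^2 + 32·x^3 + 16·x^4)·Dx^2  (order 2).
h: a_k = 0, -4, 8, -40/3, 16, -8/15, -80, 110896/315, -50912/45, 1793432/567, …
ICs: h(0) = 0, h′(0) = -4.

f: a_k = 0, -2, 0, 1/3, 0, -1/60, 0, 1/2520, 0, -1/181440, …
Change of var in L_f (x↦r) gives L₀.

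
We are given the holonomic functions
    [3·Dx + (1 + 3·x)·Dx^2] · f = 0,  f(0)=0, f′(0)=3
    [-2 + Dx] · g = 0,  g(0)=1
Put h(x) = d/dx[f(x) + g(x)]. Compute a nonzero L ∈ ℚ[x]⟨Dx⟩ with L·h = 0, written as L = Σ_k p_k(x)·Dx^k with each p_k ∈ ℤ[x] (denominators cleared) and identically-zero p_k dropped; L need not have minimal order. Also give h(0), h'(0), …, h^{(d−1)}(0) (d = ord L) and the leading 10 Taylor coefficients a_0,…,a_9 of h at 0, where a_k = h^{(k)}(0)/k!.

L = (-48 - 36·x) + (14 - 24·x - 36·x^2)·Dx + (5 + 21·x + 18·x^2)·Dx^2  (order 2).
h: a_k = 5, -5, 31, -235/3, 733/3, -10927/15, 98423/45, -2066699/315, 6200149/315, -167403907/2835, …
ICs: h(0) = 5, h′(0) = -5.

f: a_k = 0, 3, -9/2, 9, -81/4, 243/5, -243/2, 2187/7, -6561/8, 2187, …
g: a_k = 1, 2, 2, 4/3, 2/3, 4/15, 4/45, 8/315, 2/315, 4/2835, …
L₀ := lclm(L_f,L_g); ord L₀ ≤ 2+1.
Differentiate: ansatz ord ≤ ord L₀ ⇒ L.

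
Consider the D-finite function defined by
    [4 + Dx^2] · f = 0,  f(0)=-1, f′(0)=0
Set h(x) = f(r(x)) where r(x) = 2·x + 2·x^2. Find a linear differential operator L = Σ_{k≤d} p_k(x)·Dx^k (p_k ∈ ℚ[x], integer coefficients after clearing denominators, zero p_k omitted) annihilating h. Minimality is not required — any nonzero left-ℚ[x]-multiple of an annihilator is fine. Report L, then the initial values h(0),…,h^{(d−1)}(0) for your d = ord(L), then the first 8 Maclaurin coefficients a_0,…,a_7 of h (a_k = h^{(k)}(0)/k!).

f: a_k = -1, 0, 2, 0, -2/3, 0, 4/45, 0, …
Substitute x→r, Dx→(1/r')Dx; clear ⇒ L₀.
L = (16 + 96·x + 192·x^2 + 128·x^3) - 2·Dx + (1 + 2·x)·Dx^2  (order 2).
h: a_k = -1, 0, 8, 16, -8/3, -128/3, -2624/45, -128/15, …
ICs: h(0) = -1, h′(0) = 0.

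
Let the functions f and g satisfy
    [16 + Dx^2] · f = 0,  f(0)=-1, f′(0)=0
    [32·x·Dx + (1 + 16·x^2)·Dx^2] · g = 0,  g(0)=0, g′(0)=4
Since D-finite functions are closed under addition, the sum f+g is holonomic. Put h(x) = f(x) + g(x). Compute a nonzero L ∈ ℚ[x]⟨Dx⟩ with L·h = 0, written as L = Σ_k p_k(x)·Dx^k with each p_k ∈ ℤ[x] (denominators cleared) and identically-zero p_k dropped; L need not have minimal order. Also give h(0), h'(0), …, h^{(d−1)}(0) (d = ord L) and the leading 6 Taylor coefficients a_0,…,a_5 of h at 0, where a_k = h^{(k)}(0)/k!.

f: a_k = -1, 0, 8, 0, -32/3, 0, …
g: a_k = 0, 4, 0, -64/3, 0, 1024/5, …
h₀=f+g: left-lcm gives L₀, ord ≤ 4.
L = (-5632·x + 114688·x^3 + 131072·x^5)·Dx + (-16 + 1792·x^2 + 36864·x^4 + 65536·x^6)·Dx^2 + (-352·x + 7168·x^3 + 8192·x^5)·Dx^3 + (-1 + 112·x^2 + 2304·x^4 + 4096·x^6)·Dx^4  (order 4).
h: a_k = -1, 4, 8, -64/3, -32/3, 1024/5, …
ICs: h(0) = -1, h′(0) = 4, h′′(0) = 16, h′′′(0) = -128.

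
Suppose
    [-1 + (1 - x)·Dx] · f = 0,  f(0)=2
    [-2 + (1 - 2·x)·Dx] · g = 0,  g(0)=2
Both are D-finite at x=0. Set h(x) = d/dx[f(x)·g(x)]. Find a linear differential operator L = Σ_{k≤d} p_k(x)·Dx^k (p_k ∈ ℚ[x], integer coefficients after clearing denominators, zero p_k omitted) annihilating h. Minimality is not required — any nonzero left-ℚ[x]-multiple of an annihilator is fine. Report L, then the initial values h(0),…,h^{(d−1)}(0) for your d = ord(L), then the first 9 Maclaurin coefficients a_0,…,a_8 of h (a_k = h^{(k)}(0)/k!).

f: a_k = 2, 2, 2, 2, 2, 2, 2, 2, 2, …
g: a_k = 2, 4, 8, 16, 32, 64, 128, 256, 512, …
Product ⇒ symmetric product L₀, ord ≤ 1.
h=h₀': d/dx-closure on L₀ ⇒ L.
L = (14 - 36·x + 24·x^2) + (-3 + 13·x - 18·x^2 + 8·x^3)·Dx  (order 1).
h: a_k = 12, 56, 180, 496, 1260, 3048, 7140, 16352, 36828, …
ICs: h(0) = 12.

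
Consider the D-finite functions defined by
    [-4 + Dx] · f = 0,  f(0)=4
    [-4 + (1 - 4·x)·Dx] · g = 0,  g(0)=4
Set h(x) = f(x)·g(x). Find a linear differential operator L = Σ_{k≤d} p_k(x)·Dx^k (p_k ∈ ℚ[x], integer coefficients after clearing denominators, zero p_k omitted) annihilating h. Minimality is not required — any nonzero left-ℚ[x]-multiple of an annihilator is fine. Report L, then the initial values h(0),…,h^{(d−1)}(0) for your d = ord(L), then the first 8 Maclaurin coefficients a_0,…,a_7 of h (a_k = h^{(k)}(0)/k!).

L = (8 - 16·x) + (-1 + 4·x)·Dx  (order 1).
h: a_k = 16, 128, 640, 8192/3, 33280/3, 667648/15, 8015872/45, 44892160/63, …
ICs: h(0) = 16.

f: a_k = 4, 16, 32, 128/3, 128/3, 512/15, 1024/45, 4096/315, …
g: a_k = 4, 16, 64, 256, 1024, 4096, 16384, 65536, …
Product ⇒ symmetric product L₀, ord ≤ 1.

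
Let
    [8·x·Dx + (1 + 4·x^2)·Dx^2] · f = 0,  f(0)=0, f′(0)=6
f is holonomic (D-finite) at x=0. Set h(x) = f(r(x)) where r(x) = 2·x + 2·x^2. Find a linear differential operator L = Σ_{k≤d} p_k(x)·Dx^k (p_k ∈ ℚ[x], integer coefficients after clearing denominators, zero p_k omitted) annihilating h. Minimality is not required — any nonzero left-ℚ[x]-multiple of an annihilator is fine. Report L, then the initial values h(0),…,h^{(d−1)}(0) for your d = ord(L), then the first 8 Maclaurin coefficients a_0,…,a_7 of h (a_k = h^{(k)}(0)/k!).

L = (-2 + 32·x + 128·x^2 + 192·x^3 + 96·x^4)·Dx + (1 + 2·x + 16·x^2 + 64·x^3 + 80·x^4 + 32·x^5)·Dx^2  (order 2).
h: a_k = 0, 12, 12, -64, -192, 2112/5, 3008, -6144/7, …
ICs: h(0) = 0, h′(0) = 12.

f: a_k = 0, 6, 0, -8, 0, 96/5, 0, -384/7, …
h₀=f(r): pull back L_f along r ⇒ L₀.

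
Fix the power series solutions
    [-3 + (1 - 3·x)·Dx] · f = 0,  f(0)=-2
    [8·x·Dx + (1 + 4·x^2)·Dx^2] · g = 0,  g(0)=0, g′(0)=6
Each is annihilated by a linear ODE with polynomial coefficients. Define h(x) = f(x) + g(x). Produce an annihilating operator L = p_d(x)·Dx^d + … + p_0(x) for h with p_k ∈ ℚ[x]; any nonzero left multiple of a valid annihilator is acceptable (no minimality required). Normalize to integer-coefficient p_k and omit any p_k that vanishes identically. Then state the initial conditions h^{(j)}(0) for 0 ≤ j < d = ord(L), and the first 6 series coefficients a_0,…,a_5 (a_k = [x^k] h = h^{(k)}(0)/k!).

f: a_k = -2, -6, -18, -54, -162, -486, …
g: a_k = 0, 6, 0, -8, 0, 96/5, …
Weyl lclm of L_f,L_g ⇒ L₀ (ord ≤ 3).
L = (-24 + 288·x + 288·x^2)·Dx + (31 - 24·x + 204·x^2 + 288·x^3)·Dx^2 + (-3 + 5·x + 20·x^3 + 48·x^4)·Dx^3  (order 3).
h: a_k = -2, 0, -18, -62, -162, -2334/5, …
ICs: h(0) = -2, h′(0) = 0, h′′(0) = -36.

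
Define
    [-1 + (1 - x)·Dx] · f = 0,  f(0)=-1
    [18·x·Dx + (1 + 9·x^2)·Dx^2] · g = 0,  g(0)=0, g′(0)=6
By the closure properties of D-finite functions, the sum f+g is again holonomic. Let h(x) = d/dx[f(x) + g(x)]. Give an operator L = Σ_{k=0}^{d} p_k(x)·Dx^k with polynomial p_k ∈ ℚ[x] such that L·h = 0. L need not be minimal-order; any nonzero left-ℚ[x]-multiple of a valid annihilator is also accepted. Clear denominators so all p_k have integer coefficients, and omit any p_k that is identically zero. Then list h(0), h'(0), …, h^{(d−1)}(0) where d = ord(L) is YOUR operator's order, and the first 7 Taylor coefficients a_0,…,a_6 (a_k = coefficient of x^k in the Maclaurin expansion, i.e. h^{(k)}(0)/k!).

f: a_k = -1, -1, -1, -1, -1, -1, -1, …
g: a_k = 0, 6, 0, -18, 0, 486/5, 0, …
h₀=f+g: left-lcm gives L₀, ord ≤ 3.
Differentiate: ansatz ord ≤ ord L₀ ⇒ L.
L = (-18 + 72·x + 486·x^2) + (12 - 18·x - 180·x^2 + 486·x^3)·Dx + (-1 - 8·x - 72·x^3 + 81·x^4)·Dx^2  (order 2).
h: a_k = 5, -2, -57, -4, 481, -6, -4381, …
ICs: h(0) = 5, h′(0) = -2.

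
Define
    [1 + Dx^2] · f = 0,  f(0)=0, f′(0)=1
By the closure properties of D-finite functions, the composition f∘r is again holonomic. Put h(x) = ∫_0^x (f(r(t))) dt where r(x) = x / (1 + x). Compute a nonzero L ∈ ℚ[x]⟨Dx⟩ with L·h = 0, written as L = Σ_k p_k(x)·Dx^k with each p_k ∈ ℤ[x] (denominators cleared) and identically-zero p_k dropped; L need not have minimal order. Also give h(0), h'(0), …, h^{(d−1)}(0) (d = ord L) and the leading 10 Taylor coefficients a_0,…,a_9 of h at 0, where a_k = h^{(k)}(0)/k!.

L = Dx + (2 + 6·x + 6·x^2 + 2·x^3)·Dx^2 + (1 + 4·x + 6·x^2 + 4·x^3 + x^4)·Dx^3  (order 3).
h: a_k = 0, 0, 1/2, -1/3, 5/24, -1/10, 1/720, 5/56, -6931/40320, 1591/6480, …
ICs: h(0) = 0, h′(0) = 0, h′′(0) = 1.

f: a_k = 0, 1, 0, -1/6, 0, 1/120, 0, -1/5040, 0, 1/362880, …
Change of var in L_f (x↦r) gives L₀.
∫: right-multiply L₀ by Dx.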